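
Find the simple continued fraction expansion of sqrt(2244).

Write x_i = (sqrt(2244) + m_i)/d_i with (m_0, d_0) = (0, 1). a_0 = floor(sqrt(2244)) = 47, since 47^2 = 2209 <= 2244 < 2304 = 48^2.
Iterate m_{i+1} = d_i*a_i - m_i, d_{i+1} = (2244 - m_{i+1}^2)/d_i, a_{i+1} = floor((a_0 + m_{i+1})/d_{i+1}):
  m_1 = 1*47 - 0 = 47, d_1 = (2244 - 47^2)/1 = 35/1 = 35, a_1 = floor((47 + 47)/35) = 2.
  m_2 = 35*2 - 47 = 23, d_2 = (2244 - 23^2)/35 = 1715/35 = 49, a_2 = floor((47 + 23)/49) = 1.
  m_3 = 49*1 - 23 = 26, d_3 = (2244 - 26^2)/49 = 1568/49 = 32, a_3 = floor((47 + 26)/32) = 2.
  m_4 = 32*2 - 26 = 38, d_4 = (2244 - 38^2)/32 = 800/32 = 25, a_4 = floor((47 + 38)/25) = 3.
  m_5 = 25*3 - 38 = 37, d_5 = (2244 - 37^2)/25 = 875/25 = 35, a_5 = floor((47 + 37)/35) = 2.
  m_6 = 35*2 - 37 = 33, d_6 = (2244 - 33^2)/35 = 1155/35 = 33, a_6 = floor((47 + 33)/33) = 2.
  m_7 = 33*2 - 33 = 33, d_7 = (2244 - 33^2)/33 = 1155/33 = 35, a_7 = floor((47 + 33)/35) = 2.
  m_8 = 35*2 - 33 = 37, d_8 = (2244 - 37^2)/35 = 875/35 = 25, a_8 = floor((47 + 37)/25) = 3.
  m_9 = 25*3 - 37 = 38, d_9 = (2244 - 38^2)/25 = 800/25 = 32, a_9 = floor((47 + 38)/32) = 2.
  m_10 = 32*2 - 38 = 26, d_10 = (2244 - 26^2)/32 = 1568/32 = 49, a_10 = floor((47 + 26)/49) = 1.
  m_11 = 49*1 - 26 = 23, d_11 = (2244 - 23^2)/49 = 1715/49 = 35, a_11 = floor((47 + 23)/35) = 2.
  m_12 = 35*2 - 23 = 47, d_12 = (2244 - 47^2)/35 = 35/35 = 1, a_12 = floor((47 + 47)/1) = 94.
  m_13 = 1*94 - 47 = 47, d_13 = (2244 - 47^2)/1 = 35/1 = 35: (m_13, d_13) = (m_1, d_1) = (47, 35), so from here the quotients repeat a_1, ..., a_12; the period length is 12.
Hence the expansion of sqrt(2244) is a_0 = 47 followed by the repeating block 2, 1, 2, 3, 2, 2, 2, 3, 2, 1, 2, 94 (period 12).

[47; (2, 1, 2, 3, 2, 2, 2, 3, 2, 1, 2, 94)]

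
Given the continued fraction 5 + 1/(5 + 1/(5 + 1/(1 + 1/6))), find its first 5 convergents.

Using the convergent recurrence p_i = a_i*p_{i-1} + p_{i-2}, q_i = a_i*q_{i-1} + q_{i-2} with p_{-2}=0, p_{-1}=1, q_{-2}=1, q_{-1}=0:
  i=0: a_0=5, p_0 = 5*1 + 0 = 5, q_0 = 5*0 + 1 = 1.
  i=1: a_1=5, p_1 = 5*5 + 1 = 26, q_1 = 5*1 + 0 = 5.
  i=2: a_2=5, p_2 = 5*26 + 5 = 135, q_2 = 5*5 + 1 = 26.
  i=3: a_3=1, p_3 = 1*135 + 26 = 161, q_3 = 1*26 + 5 = 31.
  i=4: a_4=6, p_4 = 6*161 + 135 = 1101, q_4 = 6*31 + 26 = 212.

5/1, 26/5, 135/26, 161/31, 1101/212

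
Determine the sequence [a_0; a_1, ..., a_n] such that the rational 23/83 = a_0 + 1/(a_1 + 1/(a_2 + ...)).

Run the Euclidean algorithm on 23 and 83; the successive quotients are the partial quotients a_0, a_1, ... (each step inverts the fractional part left over by the previous one):
  23 = 0*83 + 23, so a_0 = 0.
  83 = 3*23 + 14, so a_1 = 3.
  23 = 1*14 + 9, so a_2 = 1.
  14 = 1*9 + 5, so a_3 = 1.
  9 = 1*5 + 4, so a_4 = 1.
  5 = 1*4 + 1, so a_5 = 1.
  4 = 4*1 + 0, so a_6 = 4.
The remainder reaches 0 after 7 divisions, so the expansion has 7 partial quotients, read off in order.

[0; 3, 1, 1, 1, 1, 4]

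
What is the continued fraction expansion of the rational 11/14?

Run the Euclidean algorithm on 11 and 14; the successive quotients are the partial quotients a_0, a_1, ... (each step inverts the fractional part left over by the previous one):
  11 = 0*14 + 11, so a_0 = 0.
  14 = 1*11 + 3, so a_1 = 1.
  11 = 3*3 + 2, so a_2 = 3.
  3 = 1*2 + 1, so a_3 = 1.
  2 = 2*1 + 0, so a_4 = 2.
The remainder reaches 0 after 5 divisions, so the expansion has 5 partial quotients, read off in order.

[0; 1, 3, 1, 2]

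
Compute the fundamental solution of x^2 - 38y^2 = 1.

First expand sqrt(38) as a continued fraction. With x_i = (sqrt(38) + m_i)/d_i and (m_0, d_0) = (0, 1): a_0 = floor(sqrt(38)) = 6, since 6^2 = 36 <= 38 < 49 = 7^2.
Iterate m_{i+1} = d_i*a_i - m_i, d_{i+1} = (38 - m_{i+1}^2)/d_i, a_{i+1} = floor((a_0 + m_{i+1})/d_{i+1}):
  m_1 = 1*6 - 0 = 6, d_1 = (38 - 6^2)/1 = 2/1 = 2, a_1 = floor((6 + 6)/2) = 6.
  m_2 = 2*6 - 6 = 6, d_2 = (38 - 6^2)/2 = 2/2 = 1, a_2 = floor((6 + 6)/1) = 12.
  m_3 = 1*12 - 6 = 6, d_3 = (38 - 6^2)/1 = 2/1 = 2: (m_3, d_3) = (m_1, d_1) = (6, 2), so from here the quotients repeat a_1, a_2; the period length is 2.
So sqrt(38) = [6; (6, 12)] with period length k = 2.
k is even, so the fundamental solution of x^2 - 38y^2 = 1 is (p_{k-1}, q_{k-1}) = (p_1, q_1); compute convergents through index 1.
Convergents (p_i = a_i*p_{i-1} + p_{i-2}, q_i = a_i*q_{i-1} + q_{i-2} with p_{-2}=0, p_{-1}=1, q_{-2}=1, q_{-1}=0):
  i=0: a_0=6, p_0 = 6*1 + 0 = 6, q_0 = 6*0 + 1 = 1.
  i=1: a_1=6, p_1 = 6*6 + 1 = 37, q_1 = 6*1 + 0 = 6.
Check: 37^2 - 38*6^2 = 1369 - 1368 = 1, so (x, y) = (37, 6) solves the equation, and by the theorem it is the least positive solution.

(x, y) = (37, 6)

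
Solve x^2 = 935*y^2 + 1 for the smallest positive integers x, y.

(x, y) = (1376, 45)

First expand sqrt(935) as a continued fraction. With x_i = (sqrt(935) + m_i)/d_i and (m_0, d_0) = (0, 1): a_0 = floor(sqrt(935)) = 30, since 30^2 = 900 <= 935 < 961 = 31^2.
Iterate m_{i+1} = d_i*a_i - m_i, d_{i+1} = (935 - m_{i+1}^2)/d_i, a_{i+1} = floor((a_0 + m_{i+1})/d_{i+1}):
  m_1 = 1*30 - 0 = 30, d_1 = (935 - 30^2)/1 = 35/1 = 35, a_1 = floor((30 + 30)/35) = 1.
  m_2 = 35*1 - 30 = 5, d_2 = (935 - 5^2)/35 = 910/35 = 26, a_2 = floor((30 + 5)/26) = 1.
  m_3 = 26*1 - 5 = 21, d_3 = (935 - 21^2)/26 = 494/26 = 19, a_3 = floor((30 + 21)/19) = 2.
  m_4 = 19*2 - 21 = 17, d_4 = (935 - 17^2)/19 = 646/19 = 34, a_4 = floor((30 + 17)/34) = 1.
  m_5 = 34*1 - 17 = 17, d_5 = (935 - 17^2)/34 = 646/34 = 19, a_5 = floor((30 + 17)/19) = 2.
  m_6 = 19*2 - 17 = 21, d_6 = (935 - 21^2)/19 = 494/19 = 26, a_6 = floor((30 + 21)/26) = 1.
  m_7 = 26*1 - 21 = 5, d_7 = (935 - 5^2)/26 = 910/26 = 35, a_7 = floor((30 + 5)/35) = 1.
  m_8 = 35*1 - 5 = 30, d_8 = (935 - 30^2)/35 = 35/35 = 1, a_8 = floor((30 + 30)/1) = 60.
  m_9 = 1*60 - 30 = 30, d_9 = (935 - 30^2)/1 = 35/1 = 35: (m_9, d_9) = (m_1, d_1) = (30, 35), so from here the quotients repeat a_1, ..., a_8; the period length is 8.
So sqrt(935) = [30; (1, 1, 2, 1, 2, 1, 1, 60)] with period length k = 8.
k is even, so the fundamental solution of x^2 - 935y^2 = 1 is (p_{k-1}, q_{k-1}) = (p_7, q_7); compute convergents through index 7.
Convergents (p_i = a_i*p_{i-1} + p_{i-2}, q_i = a_i*q_{i-1} + q_{i-2} with p_{-2}=0, p_{-1}=1, q_{-2}=1, q_{-1}=0):
  i=0: a_0=30, p_0 = 30*1 + 0 = 30, q_0 = 30*0 + 1 = 1.
  i=1: a_1=1, p_1 = 1*30 + 1 = 31, q_1 = 1*1 + 0 = 1.
  i=2: a_2=1, p_2 = 1*31 + 30 = 61, q_2 = 1*1 + 1 = 2.
  i=3: a_3=2, p_3 = 2*61 + 31 = 153, q_3 = 2*2 + 1 = 5.
  i=4: a_4=1, p_4 = 1*153 + 61 = 214, q_4 = 1*5 + 2 = 7.
  i=5: a_5=2, p_5 = 2*214 + 153 = 581, q_5 = 2*7 + 5 = 19.
  i=6: a_6=1, p_6 = 1*581 + 214 = 795, q_6 = 1*19 + 7 = 26.
  i=7: a_7=1, p_7 = 1*795 + 581 = 1376, q_7 = 1*26 + 19 = 45.
Check: 1376^2 - 935*45^2 = 1893376 - 1893375 = 1, so (x, y) = (1376, 45) solves the equation, and by the theorem it is the least positive solution.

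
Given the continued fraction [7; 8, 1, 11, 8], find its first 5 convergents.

7/1, 57/8, 64/9, 761/107, 6152/865

Using the convergent recurrence p_i = a_i*p_{i-1} + p_{i-2}, q_i = a_i*q_{i-1} + q_{i-2} with p_{-2}=0, p_{-1}=1, q_{-2}=1, q_{-1}=0:
  i=0: a_0=7, p_0 = 7*1 + 0 = 7, q_0 = 7*0 + 1 = 1.
  i=1: a_1=8, p_1 = 8*7 + 1 = 57, q_1 = 8*1 + 0 = 8.
  i=2: a_2=1, p_2 = 1*57 + 7 = 64, q_2 = 1*8 + 1 = 9.
  i=3: a_3=11, p_3 = 11*64 + 57 = 761, q_3 = 11*9 + 8 = 107.
  i=4: a_4=8, p_4 = 8*761 + 64 = 6152, q_4 = 8*107 + 9 = 865.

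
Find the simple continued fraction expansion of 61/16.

Run the Euclidean algorithm on 61 and 16; the successive quotients are the partial quotients a_0, a_1, ... (each step inverts the fractional part left over by the previous one):
  61 = 3*16 + 13, so a_0 = 3.
  16 = 1*13 + 3, so a_1 = 1.
  13 = 4*3 + 1, so a_2 = 4.
  3 = 3*1 + 0, so a_3 = 3.
The remainder reaches 0 after 4 divisions, so the expansion has 4 partial quotients, read off in order.

[3; 1, 4, 3]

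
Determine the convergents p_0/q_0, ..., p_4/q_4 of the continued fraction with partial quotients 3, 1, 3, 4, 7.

Using the convergent recurrence p_i = a_i*p_{i-1} + p_{i-2}, q_i = a_i*q_{i-1} + q_{i-2} with p_{-2}=0, p_{-1}=1, q_{-2}=1, q_{-1}=0:
  i=0: a_0=3, p_0 = 3*1 + 0 = 3, q_0 = 3*0 + 1 = 1.
  i=1: a_1=1, p_1 = 1*3 + 1 = 4, q_1 = 1*1 + 0 = 1.
  i=2: a_2=3, p_2 = 3*4 + 3 = 15, q_2 = 3*1 + 1 = 4.
  i=3: a_3=4, p_3 = 4*15 + 4 = 64, q_3 = 4*4 + 1 = 17.
  i=4: a_4=7, p_4 = 7*64 + 15 = 463, q_4 = 7*17 + 4 = 123.

3/1, 4/1, 15/4, 64/17, 463/123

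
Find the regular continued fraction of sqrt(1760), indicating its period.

Write x_i = (sqrt(1760) + m_i)/d_i with (m_0, d_0) = (0, 1). a_0 = floor(sqrt(1760)) = 41, since 41^2 = 1681 <= 1760 < 1764 = 42^2.
Iterate m_{i+1} = d_i*a_i - m_i, d_{i+1} = (1760 - m_{i+1}^2)/d_i, a_{i+1} = floor((a_0 + m_{i+1})/d_{i+1}):
  m_1 = 1*41 - 0 = 41, d_1 = (1760 - 41^2)/1 = 79/1 = 79, a_1 = floor((41 + 41)/79) = 1.
  m_2 = 79*1 - 41 = 38, d_2 = (1760 - 38^2)/79 = 316/79 = 4, a_2 = floor((41 + 38)/4) = 19.
  m_3 = 4*19 - 38 = 38, d_3 = (1760 - 38^2)/4 = 316/4 = 79, a_3 = floor((41 + 38)/79) = 1.
  m_4 = 79*1 - 38 = 41, d_4 = (1760 - 41^2)/79 = 79/79 = 1, a_4 = floor((41 + 41)/1) = 82.
  m_5 = 1*82 - 41 = 41, d_5 = (1760 - 41^2)/1 = 79/1 = 79: (m_5, d_5) = (m_1, d_1) = (41, 79), so from here the quotients repeat a_1, ..., a_4; the period length is 4.
Hence the expansion of sqrt(1760) is a_0 = 41 followed by the repeating block 1, 19, 1, 82 (period 4).

[41; (1, 19, 1, 82)]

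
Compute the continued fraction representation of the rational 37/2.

Run the Euclidean algorithm on 37 and 2; the successive quotients are the partial quotients a_0, a_1, ... (each step inverts the fractional part left over by the previous one):
  37 = 18*2 + 1, so a_0 = 18.
  2 = 2*1 + 0, so a_1 = 2.
The remainder reaches 0 after 2 divisions, so the expansion has 2 partial quotients, read off in order.

[18; 2]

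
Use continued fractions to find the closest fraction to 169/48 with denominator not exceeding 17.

60/17

Expand x = 169/48 as a continued fraction with the Euclidean algorithm:
  169 = 3*48 + 25, so a_0 = 3.
  48 = 1*25 + 23, so a_1 = 1.
  25 = 1*23 + 2, so a_2 = 1.
  23 = 11*2 + 1, so a_3 = 11.
  2 = 2*1 + 0, so a_4 = 2.
so x = [3; 1, 1, 11, 2].
Convergents (p_i = a_i*p_{i-1} + p_{i-2}, q_i = a_i*q_{i-1} + q_{i-2} with p_{-2}=0, p_{-1}=1, q_{-2}=1, q_{-1}=0), until the denominator exceeds 17:
  i=0: a_0=3, p_0 = 3*1 + 0 = 3, q_0 = 3*0 + 1 = 1.
  i=1: a_1=1, p_1 = 1*3 + 1 = 4, q_1 = 1*1 + 0 = 1.
  i=2: a_2=1, p_2 = 1*4 + 3 = 7, q_2 = 1*1 + 1 = 2.
  i=3: a_3=11, p_3 = 11*7 + 4 = 81, q_3 = 11*2 + 1 = 23.
q_3 = 23 > 17, so the last convergent with denominator <= 17 is p_2/q_2 = 7/2.
The closest fraction with denominator <= 17 is either p_2/q_2 or the intermediate fraction (k*p_2 + p_1)/(k*q_2 + q_1) with the largest k >= 1 whose denominator stays <= 17; these approach x as k grows, and every other convergent or intermediate fraction in range is farther away.
Largest k: floor((17 - q_1)/q_2) = floor((17 - 1)/2) = 8.
That gives (8*7 + 4)/(8*2 + 1) = 60/17.
Compare the errors: |x - 7/2| = |169*2 - 7*48|/(48*2) = 2/96, and |x - 60/17| = |169*17 - 60*48|/(48*17) = 7/816.
Cross-multiplying, 7*96 = 672 < 1632 = 2*816, so 7/816 is smaller: the intermediate fraction 60/17 is closer to x than 7/2.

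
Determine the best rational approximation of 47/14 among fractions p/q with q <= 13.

37/11

Expand x = 47/14 as a continued fraction with the Euclidean algorithm:
  47 = 3*14 + 5, so a_0 = 3.
  14 = 2*5 + 4, so a_1 = 2.
  5 = 1*4 + 1, so a_2 = 1.
  4 = 4*1 + 0, so a_3 = 4.
so x = [3; 2, 1, 4].
Convergents (p_i = a_i*p_{i-1} + p_{i-2}, q_i = a_i*q_{i-1} + q_{i-2} with p_{-2}=0, p_{-1}=1, q_{-2}=1, q_{-1}=0), until the denominator exceeds 13:
  i=0: a_0=3, p_0 = 3*1 + 0 = 3, q_0 = 3*0 + 1 = 1.
  i=1: a_1=2, p_1 = 2*3 + 1 = 7, q_1 = 2*1 + 0 = 2.
  i=2: a_2=1, p_2 = 1*7 + 3 = 10, q_2 = 1*2 + 1 = 3.
  i=3: a_3=4, p_3 = 4*10 + 7 = 47, q_3 = 4*3 + 2 = 14.
q_3 = 14 > 13, so the last convergent with denominator <= 13 is p_2/q_2 = 10/3.
The closest fraction with denominator <= 13 is either p_2/q_2 or the intermediate fraction (k*p_2 + p_1)/(k*q_2 + q_1) with the largest k >= 1 whose denominator stays <= 13; these approach x as k grows, and every other convergent or intermediate fraction in range is farther away.
Largest k: floor((13 - q_1)/q_2) = floor((13 - 2)/3) = 3.
That gives (3*10 + 7)/(3*3 + 2) = 37/11.
Compare the errors: |x - 10/3| = |47*3 - 10*14|/(14*3) = 1/42, and |x - 37/11| = |47*11 - 37*14|/(14*11) = 1/154.
Cross-multiplying, 1*42 = 42 < 154 = 1*154, so 1/154 is smaller: the intermediate fraction 37/11 is closer to x than 10/3.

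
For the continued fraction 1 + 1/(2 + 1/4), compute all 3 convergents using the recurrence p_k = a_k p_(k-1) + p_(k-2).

Using the convergent recurrence p_i = a_i*p_{i-1} + p_{i-2}, q_i = a_i*q_{i-1} + q_{i-2} with p_{-2}=0, p_{-1}=1, q_{-2}=1, q_{-1}=0:
  i=0: a_0=1, p_0 = 1*1 + 0 = 1, q_0 = 1*0 + 1 = 1.
  i=1: a_1=2, p_1 = 2*1 + 1 = 3, q_1 = 2*1 + 0 = 2.
  i=2: a_2=4, p_2 = 4*3 + 1 = 13, q_2 = 4*2 + 1 = 9.

1/1, 3/2, 13/9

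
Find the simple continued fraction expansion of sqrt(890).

Write x_i = (sqrt(890) + m_i)/d_i with (m_0, d_0) = (0, 1). a_0 = floor(sqrt(890)) = 29, since 29^2 = 841 <= 890 < 900 = 30^2.
Iterate m_{i+1} = d_i*a_i - m_i, d_{i+1} = (890 - m_{i+1}^2)/d_i, a_{i+1} = floor((a_0 + m_{i+1})/d_{i+1}):
  m_1 = 1*29 - 0 = 29, d_1 = (890 - 29^2)/1 = 49/1 = 49, a_1 = floor((29 + 29)/49) = 1.
  m_2 = 49*1 - 29 = 20, d_2 = (890 - 20^2)/49 = 490/49 = 10, a_2 = floor((29 + 20)/10) = 4.
  m_3 = 10*4 - 20 = 20, d_3 = (890 - 20^2)/10 = 490/10 = 49, a_3 = floor((29 + 20)/49) = 1.
  m_4 = 49*1 - 20 = 29, d_4 = (890 - 29^2)/49 = 49/49 = 1, a_4 = floor((29 + 29)/1) = 58.
  m_5 = 1*58 - 29 = 29, d_5 = (890 - 29^2)/1 = 49/1 = 49: (m_5, d_5) = (m_1, d_1) = (29, 49), so from here the quotients repeat a_1, ..., a_4; the period length is 4.
Hence the expansion of sqrt(890) is a_0 = 29 followed by the repeating block 1, 4, 1, 58 (period 4).

[29; (1, 4, 1, 58)]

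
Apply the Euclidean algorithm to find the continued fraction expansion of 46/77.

Run the Euclidean algorithm on 46 and 77; the successive quotients are the partial quotients a_0, a_1, ... (each step inverts the fractional part left over by the previous one):
  46 = 0*77 + 46, so a_0 = 0.
  77 = 1*46 + 31, so a_1 = 1.
  46 = 1*31 + 15, so a_2 = 1.
  31 = 2*15 + 1, so a_3 = 2.
  15 = 15*1 + 0, so a_4 = 15.
The remainder reaches 0 after 5 divisions, so the expansion has 5 partial quotients, read off in order.

[0; 1, 1, 2, 15]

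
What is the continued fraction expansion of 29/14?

[2; 14]

Run the Euclidean algorithm on 29 and 14; the successive quotients are the partial quotients a_0, a_1, ... (each step inverts the fractional part left over by the previous one):
  29 = 2*14 + 1, so a_0 = 2.
  14 = 14*1 + 0, so a_1 = 14.
The remainder reaches 0 after 2 divisions, so the expansion has 2 partial quotients, read off in order.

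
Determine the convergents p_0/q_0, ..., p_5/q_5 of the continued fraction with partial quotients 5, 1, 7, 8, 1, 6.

5/1, 6/1, 47/8, 382/65, 429/73, 2956/503

Using the convergent recurrence p_i = a_i*p_{i-1} + p_{i-2}, q_i = a_i*q_{i-1} + q_{i-2} with p_{-2}=0, p_{-1}=1, q_{-2}=1, q_{-1}=0:
  i=0: a_0=5, p_0 = 5*1 + 0 = 5, q_0 = 5*0 + 1 = 1.
  i=1: a_1=1, p_1 = 1*5 + 1 = 6, q_1 = 1*1 + 0 = 1.
  i=2: a_2=7, p_2 = 7*6 + 5 = 47, q_2 = 7*1 + 1 = 8.
  i=3: a_3=8, p_3 = 8*47 + 6 = 382, q_3 = 8*8 + 1 = 65.
  i=4: a_4=1, p_4 = 1*382 + 47 = 429, q_4 = 1*65 + 8 = 73.
  i=5: a_5=6, p_5 = 6*429 + 382 = 2956, q_5 = 6*73 + 65 = 503.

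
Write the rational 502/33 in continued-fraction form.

Run the Euclidean algorithm on 502 and 33; the successive quotients are the partial quotients a_0, a_1, ... (each step inverts the fractional part left over by the previous one):
  502 = 15*33 + 7, so a_0 = 15.
  33 = 4*7 + 5, so a_1 = 4.
  7 = 1*5 + 2, so a_2 = 1.
  5 = 2*2 + 1, so a_3 = 2.
  2 = 2*1 + 0, so a_4 = 2.
The remainder reaches 0 after 5 divisions, so the expansion has 5 partial quotients, read off in order.

[15; 4, 1, 2, 2]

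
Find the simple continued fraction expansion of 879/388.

[2; 3, 1, 3, 3, 2, 3]

Run the Euclidean algorithm on 879 and 388; the successive quotients are the partial quotients a_0, a_1, ... (each step inverts the fractional part left over by the previous one):
  879 = 2*388 + 103, so a_0 = 2.
  388 = 3*103 + 79, so a_1 = 3.
  103 = 1*79 + 24, so a_2 = 1.
  79 = 3*24 + 7, so a_3 = 3.
  24 = 3*7 + 3, so a_4 = 3.
  7 = 2*3 + 1, so a_5 = 2.
  3 = 3*1 + 0, so a_6 = 3.
The remainder reaches 0 after 7 divisions, so the expansion has 7 partial quotients, read off in order.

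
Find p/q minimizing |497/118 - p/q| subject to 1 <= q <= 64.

139/33

Expand x = 497/118 as a continued fraction with the Euclidean algorithm:
  497 = 4*118 + 25, so a_0 = 4.
  118 = 4*25 + 18, so a_1 = 4.
  25 = 1*18 + 7, so a_2 = 1.
  18 = 2*7 + 4, so a_3 = 2.
  7 = 1*4 + 3, so a_4 = 1.
  4 = 1*3 + 1, so a_5 = 1.
  3 = 3*1 + 0, so a_6 = 3.
so x = [4; 4, 1, 2, 1, 1, 3].
Convergents (p_i = a_i*p_{i-1} + p_{i-2}, q_i = a_i*q_{i-1} + q_{i-2} with p_{-2}=0, p_{-1}=1, q_{-2}=1, q_{-1}=0), until the denominator exceeds 64:
  i=0: a_0=4, p_0 = 4*1 + 0 = 4, q_0 = 4*0 + 1 = 1.
  i=1: a_1=4, p_1 = 4*4 + 1 = 17, q_1 = 4*1 + 0 = 4.
  i=2: a_2=1, p_2 = 1*17 + 4 = 21, q_2 = 1*4 + 1 = 5.
  i=3: a_3=2, p_3 = 2*21 + 17 = 59, q_3 = 2*5 + 4 = 14.
  i=4: a_4=1, p_4 = 1*59 + 21 = 80, q_4 = 1*14 + 5 = 19.
  i=5: a_5=1, p_5 = 1*80 + 59 = 139, q_5 = 1*19 + 14 = 33.
  i=6: a_6=3, p_6 = 3*139 + 80 = 497, q_6 = 3*33 + 19 = 118.
q_6 = 118 > 64, so the last convergent with denominator <= 64 is p_5/q_5 = 139/33.
The closest fraction with denominator <= 64 is either p_5/q_5 or the intermediate fraction (k*p_5 + p_4)/(k*q_5 + q_4) with the largest k >= 1 whose denominator stays <= 64; these approach x as k grows, and every other convergent or intermediate fraction in range is farther away.
Largest k: floor((64 - q_4)/q_5) = floor((64 - 19)/33) = 1.
That gives (1*139 + 80)/(1*33 + 19) = 219/52.
Compare the errors: |x - 139/33| = |497*33 - 139*118|/(118*33) = 1/3894, and |x - 219/52| = |497*52 - 219*118|/(118*52) = 2/6136.
Cross-multiplying, 1*6136 = 6136 < 7788 = 2*3894, so 1/3894 is smaller: the convergent 139/33 is closer to x than 219/52.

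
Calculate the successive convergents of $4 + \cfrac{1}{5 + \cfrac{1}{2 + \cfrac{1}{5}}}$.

Using the convergent recurrence p_i = a_i*p_{i-1} + p_{i-2}, q_i = a_i*q_{i-1} + q_{i-2} with p_{-2}=0, p_{-1}=1, q_{-2}=1, q_{-1}=0:
  i=0: a_0=4, p_0 = 4*1 + 0 = 4, q_0 = 4*0 + 1 = 1.
  i=1: a_1=5, p_1 = 5*4 + 1 = 21, q_1 = 5*1 + 0 = 5.
  i=2: a_2=2, p_2 = 2*21 + 4 = 46, q_2 = 2*5 + 1 = 11.
  i=3: a_3=5, p_3 = 5*46 + 21 = 251, q_3 = 5*11 + 5 = 60.

4/1, 21/5, 46/11, 251/60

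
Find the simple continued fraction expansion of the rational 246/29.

Run the Euclidean algorithm on 246 and 29; the successive quotients are the partial quotients a_0, a_1, ... (each step inverts the fractional part left over by the previous one):
  246 = 8*29 + 14, so a_0 = 8.
  29 = 2*14 + 1, so a_1 = 2.
  14 = 14*1 + 0, so a_2 = 14.
The remainder reaches 0 after 3 divisions, so the expansion has 3 partial quotients, read off in order.

[8; 2, 14]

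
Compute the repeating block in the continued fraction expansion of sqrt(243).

[15; (1, 1, 2, 3, 15, 3, 2, 1, 1, 30)]

Write x_i = (sqrt(243) + m_i)/d_i with (m_0, d_0) = (0, 1). a_0 = floor(sqrt(243)) = 15, since 15^2 = 225 <= 243 < 256 = 16^2.
Iterate m_{i+1} = d_i*a_i - m_i, d_{i+1} = (243 - m_{i+1}^2)/d_i, a_{i+1} = floor((a_0 + m_{i+1})/d_{i+1}):
  m_1 = 1*15 - 0 = 15, d_1 = (243 - 15^2)/1 = 18/1 = 18, a_1 = floor((15 + 15)/18) = 1.
  m_2 = 18*1 - 15 = 3, d_2 = (243 - 3^2)/18 = 234/18 = 13, a_2 = floor((15 + 3)/13) = 1.
  m_3 = 13*1 - 3 = 10, d_3 = (243 - 10^2)/13 = 143/13 = 11, a_3 = floor((15 + 10)/11) = 2.
  m_4 = 11*2 - 10 = 12, d_4 = (243 - 12^2)/11 = 99/11 = 9, a_4 = floor((15 + 12)/9) = 3.
  m_5 = 9*3 - 12 = 15, d_5 = (243 - 15^2)/9 = 18/9 = 2, a_5 = floor((15 + 15)/2) = 15.
  m_6 = 2*15 - 15 = 15, d_6 = (243 - 15^2)/2 = 18/2 = 9, a_6 = floor((15 + 15)/9) = 3.
  m_7 = 9*3 - 15 = 12, d_7 = (243 - 12^2)/9 = 99/9 = 11, a_7 = floor((15 + 12)/11) = 2.
  m_8 = 11*2 - 12 = 10, d_8 = (243 - 10^2)/11 = 143/11 = 13, a_8 = floor((15 + 10)/13) = 1.
  m_9 = 13*1 - 10 = 3, d_9 = (243 - 3^2)/13 = 234/13 = 18, a_9 = floor((15 + 3)/18) = 1.
  m_10 = 18*1 - 3 = 15, d_10 = (243 - 15^2)/18 = 18/18 = 1, a_10 = floor((15 + 15)/1) = 30.
  m_11 = 1*30 - 15 = 15, d_11 = (243 - 15^2)/1 = 18/1 = 18: (m_11, d_11) = (m_1, d_1) = (15, 18), so from here the quotients repeat a_1, ..., a_10; the period length is 10.
Hence the expansion of sqrt(243) is a_0 = 15 followed by the repeating block 1, 1, 2, 3, 15, 3, 2, 1, 1, 30 (period 10).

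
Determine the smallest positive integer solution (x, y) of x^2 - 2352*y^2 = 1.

First expand sqrt(2352) as a continued fraction. With x_i = (sqrt(2352) + m_i)/d_i and (m_0, d_0) = (0, 1): a_0 = floor(sqrt(2352)) = 48, since 48^2 = 2304 <= 2352 < 2401 = 49^2.
Iterate m_{i+1} = d_i*a_i - m_i, d_{i+1} = (2352 - m_{i+1}^2)/d_i, a_{i+1} = floor((a_0 + m_{i+1})/d_{i+1}):
  m_1 = 1*48 - 0 = 48, d_1 = (2352 - 48^2)/1 = 48/1 = 48, a_1 = floor((48 + 48)/48) = 2.
  m_2 = 48*2 - 48 = 48, d_2 = (2352 - 48^2)/48 = 48/48 = 1, a_2 = floor((48 + 48)/1) = 96.
  m_3 = 1*96 - 48 = 48, d_3 = (2352 - 48^2)/1 = 48/1 = 48: (m_3, d_3) = (m_1, d_1) = (48, 48), so from here the quotients repeat a_1, a_2; the period length is 2.
So sqrt(2352) = [48; (2, 96)] with period length k = 2.
k is even, so the fundamental solution of x^2 - 2352y^2 = 1 is (p_{k-1}, q_{k-1}) = (p_1, q_1); compute convergents through index 1.
Convergents (p_i = a_i*p_{i-1} + p_{i-2}, q_i = a_i*q_{i-1} + q_{i-2} with p_{-2}=0, p_{-1}=1, q_{-2}=1, q_{-1}=0):
  i=0: a_0=48, p_0 = 48*1 + 0 = 48, q_0 = 48*0 + 1 = 1.
  i=1: a_1=2, p_1 = 2*48 + 1 = 97, q_1 = 2*1 + 0 = 2.
Check: 97^2 - 2352*2^2 = 9409 - 9408 = 1, so (x, y) = (97, 2) solves the equation, and by the theorem it is the least positive solution.

(x, y) = (97, 2)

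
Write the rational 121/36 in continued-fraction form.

[3; 2, 1, 3, 3]

Run the Euclidean algorithm on 121 and 36; the successive quotients are the partial quotients a_0, a_1, ... (each step inverts the fractional part left over by the previous one):
  121 = 3*36 + 13, so a_0 = 3.
  36 = 2*13 + 10, so a_1 = 2.
  13 = 1*10 + 3, so a_2 = 1.
  10 = 3*3 + 1, so a_3 = 3.
  3 = 3*1 + 0, so a_4 = 3.
The remainder reaches 0 after 5 divisions, so the expansion has 5 partial quotients, read off in order.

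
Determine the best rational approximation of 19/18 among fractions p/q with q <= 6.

Expand x = 19/18 as a continued fraction with the Euclidean algorithm:
  19 = 1*18 + 1, so a_0 = 1.
  18 = 18*1 + 0, so a_1 = 18.
so x = [1; 18].
Convergents (p_i = a_i*p_{i-1} + p_{i-2}, q_i = a_i*q_{i-1} + q_{i-2} with p_{-2}=0, p_{-1}=1, q_{-2}=1, q_{-1}=0), until the denominator exceeds 6:
  i=0: a_0=1, p_0 = 1*1 + 0 = 1, q_0 = 1*0 + 1 = 1.
  i=1: a_1=18, p_1 = 18*1 + 1 = 19, q_1 = 18*1 + 0 = 18.
q_1 = 18 > 6, so the last convergent with denominator <= 6 is p_0/q_0 = 1/1.
The closest fraction with denominator <= 6 is either p_0/q_0 or the intermediate fraction (k*p_0 + p_{-1})/(k*q_0 + q_{-1}) with the largest k >= 1 whose denominator stays <= 6; these approach x as k grows, and every other convergent or intermediate fraction in range is farther away.
Largest k: floor((6 - q_{-1})/q_0) = floor((6 - 0)/1) = 6 (using the seeds p_{-1} = 1, q_{-1} = 0).
That gives (6*1 + 1)/(6*1 + 0) = 7/6.
Compare the errors: |x - 1/1| = |19*1 - 1*18|/(18*1) = 1/18, and |x - 7/6| = |19*6 - 7*18|/(18*6) = 12/108.
Cross-multiplying, 1*108 = 108 < 216 = 12*18, so 1/18 is smaller: the convergent 1/1 is closer to x than 7/6.

1/1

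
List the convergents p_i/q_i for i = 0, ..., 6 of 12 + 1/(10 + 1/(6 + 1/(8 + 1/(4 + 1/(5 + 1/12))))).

Using the convergent recurrence p_i = a_i*p_{i-1} + p_{i-2}, q_i = a_i*q_{i-1} + q_{i-2} with p_{-2}=0, p_{-1}=1, q_{-2}=1, q_{-1}=0:
  i=0: a_0=12, p_0 = 12*1 + 0 = 12, q_0 = 12*0 + 1 = 1.
  i=1: a_1=10, p_1 = 10*12 + 1 = 121, q_1 = 10*1 + 0 = 10.
  i=2: a_2=6, p_2 = 6*121 + 12 = 738, q_2 = 6*10 + 1 = 61.
  i=3: a_3=8, p_3 = 8*738 + 121 = 6025, q_3 = 8*61 + 10 = 498.
  i=4: a_4=4, p_4 = 4*6025 + 738 = 24838, q_4 = 4*498 + 61 = 2053.
  i=5: a_5=5, p_5 = 5*24838 + 6025 = 130215, q_5 = 5*2053 + 498 = 10763.
  i=6: a_6=12, p_6 = 12*130215 + 24838 = 1587418, q_6 = 12*10763 + 2053 = 131209.

12/1, 121/10, 738/61, 6025/498, 24838/2053, 130215/10763, 1587418/131209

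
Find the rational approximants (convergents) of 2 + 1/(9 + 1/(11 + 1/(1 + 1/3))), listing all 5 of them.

Using the convergent recurrence p_i = a_i*p_{i-1} + p_{i-2}, q_i = a_i*q_{i-1} + q_{i-2} with p_{-2}=0, p_{-1}=1, q_{-2}=1, q_{-1}=0:
  i=0: a_0=2, p_0 = 2*1 + 0 = 2, q_0 = 2*0 + 1 = 1.
  i=1: a_1=9, p_1 = 9*2 + 1 = 19, q_1 = 9*1 + 0 = 9.
  i=2: a_2=11, p_2 = 11*19 + 2 = 211, q_2 = 11*9 + 1 = 100.
  i=3: a_3=1, p_3 = 1*211 + 19 = 230, q_3 = 1*100 + 9 = 109.
  i=4: a_4=3, p_4 = 3*230 + 211 = 901, q_4 = 3*109 + 100 = 427.

2/1, 19/9, 211/100, 230/109, 901/427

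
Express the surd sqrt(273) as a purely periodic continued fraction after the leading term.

[16; (1, 1, 10, 1, 1, 32)]

Write x_i = (sqrt(273) + m_i)/d_i with (m_0, d_0) = (0, 1). a_0 = floor(sqrt(273)) = 16, since 16^2 = 256 <= 273 < 289 = 17^2.
Iterate m_{i+1} = d_i*a_i - m_i, d_{i+1} = (273 - m_{i+1}^2)/d_i, a_{i+1} = floor((a_0 + m_{i+1})/d_{i+1}):
  m_1 = 1*16 - 0 = 16, d_1 = (273 - 16^2)/1 = 17/1 = 17, a_1 = floor((16 + 16)/17) = 1.
  m_2 = 17*1 - 16 = 1, d_2 = (273 - 1^2)/17 = 272/17 = 16, a_2 = floor((16 + 1)/16) = 1.
  m_3 = 16*1 - 1 = 15, d_3 = (273 - 15^2)/16 = 48/16 = 3, a_3 = floor((16 + 15)/3) = 10.
  m_4 = 3*10 - 15 = 15, d_4 = (273 - 15^2)/3 = 48/3 = 16, a_4 = floor((16 + 15)/16) = 1.
  m_5 = 16*1 - 15 = 1, d_5 = (273 - 1^2)/16 = 272/16 = 17, a_5 = floor((16 + 1)/17) = 1.
  m_6 = 17*1 - 1 = 16, d_6 = (273 - 16^2)/17 = 17/17 = 1, a_6 = floor((16 + 16)/1) = 32.
  m_7 = 1*32 - 16 = 16, d_7 = (273 - 16^2)/1 = 17/1 = 17: (m_7, d_7) = (m_1, d_1) = (16, 17), so from here the quotients repeat a_1, ..., a_6; the period length is 6.
Hence the expansion of sqrt(273) is a_0 = 16 followed by the repeating block 1, 1, 10, 1, 1, 32 (period 6).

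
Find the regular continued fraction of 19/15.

Run the Euclidean algorithm on 19 and 15; the successive quotients are the partial quotients a_0, a_1, ... (each step inverts the fractional part left over by the previous one):
  19 = 1*15 + 4, so a_0 = 1.
  15 = 3*4 + 3, so a_1 = 3.
  4 = 1*3 + 1, so a_2 = 1.
  3 = 3*1 + 0, so a_3 = 3.
The remainder reaches 0 after 4 divisions, so the expansion has 4 partial quotients, read off in order.

[1; 3, 1, 3]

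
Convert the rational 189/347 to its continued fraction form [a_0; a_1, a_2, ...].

[0; 1, 1, 5, 10, 3]

Run the Euclidean algorithm on 189 and 347; the successive quotients are the partial quotients a_0, a_1, ... (each step inverts the fractional part left over by the previous one):
  189 = 0*347 + 189, so a_0 = 0.
  347 = 1*189 + 158, so a_1 = 1.
  189 = 1*158 + 31, so a_2 = 1.
  158 = 5*31 + 3, so a_3 = 5.
  31 = 10*3 + 1, so a_4 = 10.
  3 = 3*1 + 0, so a_5 = 3.
The remainder reaches 0 after 6 divisions, so the expansion has 6 partial quotients, read off in order.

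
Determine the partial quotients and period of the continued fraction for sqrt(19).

Write x_i = (sqrt(19) + m_i)/d_i with (m_0, d_0) = (0, 1). a_0 = floor(sqrt(19)) = 4, since 4^2 = 16 <= 19 < 25 = 5^2.
Iterate m_{i+1} = d_i*a_i - m_i, d_{i+1} = (19 - m_{i+1}^2)/d_i, a_{i+1} = floor((a_0 + m_{i+1})/d_{i+1}):
  m_1 = 1*4 - 0 = 4, d_1 = (19 - 4^2)/1 = 3/1 = 3, a_1 = floor((4 + 4)/3) = 2.
  m_2 = 3*2 - 4 = 2, d_2 = (19 - 2^2)/3 = 15/3 = 5, a_2 = floor((4 + 2)/5) = 1.
  m_3 = 5*1 - 2 = 3, d_3 = (19 - 3^2)/5 = 10/5 = 2, a_3 = floor((4 + 3)/2) = 3.
  m_4 = 2*3 - 3 = 3, d_4 = (19 - 3^2)/2 = 10/2 = 5, a_4 = floor((4 + 3)/5) = 1.
  m_5 = 5*1 - 3 = 2, d_5 = (19 - 2^2)/5 = 15/5 = 3, a_5 = floor((4 + 2)/3) = 2.
  m_6 = 3*2 - 2 = 4, d_6 = (19 - 4^2)/3 = 3/3 = 1, a_6 = floor((4 + 4)/1) = 8.
  m_7 = 1*8 - 4 = 4, d_7 = (19 - 4^2)/1 = 3/1 = 3: (m_7, d_7) = (m_1, d_1) = (4, 3), so from here the quotients repeat a_1, ..., a_6; the period length is 6.
Hence the expansion of sqrt(19) is a_0 = 4 followed by the repeating block 2, 1, 3, 1, 2, 8 (period 6).

[4; (2, 1, 3, 1, 2, 8)]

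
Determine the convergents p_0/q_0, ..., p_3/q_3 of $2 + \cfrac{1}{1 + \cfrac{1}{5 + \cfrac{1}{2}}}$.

Using the convergent recurrence p_i = a_i*p_{i-1} + p_{i-2}, q_i = a_i*q_{i-1} + q_{i-2} with p_{-2}=0, p_{-1}=1, q_{-2}=1, q_{-1}=0:
  i=0: a_0=2, p_0 = 2*1 + 0 = 2, q_0 = 2*0 + 1 = 1.
  i=1: a_1=1, p_1 = 1*2 + 1 = 3, q_1 = 1*1 + 0 = 1.
  i=2: a_2=5, p_2 = 5*3 + 2 = 17, q_2 = 5*1 + 1 = 6.
  i=3: a_3=2, p_3 = 2*17 + 3 = 37, q_3 = 2*6 + 1 = 13.

2/1, 3/1, 17/6, 37/13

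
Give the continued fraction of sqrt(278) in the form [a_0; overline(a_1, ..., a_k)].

Write x_i = (sqrt(278) + m_i)/d_i with (m_0, d_0) = (0, 1). a_0 = floor(sqrt(278)) = 16, since 16^2 = 256 <= 278 < 289 = 17^2.
Iterate m_{i+1} = d_i*a_i - m_i, d_{i+1} = (278 - m_{i+1}^2)/d_i, a_{i+1} = floor((a_0 + m_{i+1})/d_{i+1}):
  m_1 = 1*16 - 0 = 16, d_1 = (278 - 16^2)/1 = 22/1 = 22, a_1 = floor((16 + 16)/22) = 1.
  m_2 = 22*1 - 16 = 6, d_2 = (278 - 6^2)/22 = 242/22 = 11, a_2 = floor((16 + 6)/11) = 2.
  m_3 = 11*2 - 6 = 16, d_3 = (278 - 16^2)/11 = 22/11 = 2, a_3 = floor((16 + 16)/2) = 16.
  m_4 = 2*16 - 16 = 16, d_4 = (278 - 16^2)/2 = 22/2 = 11, a_4 = floor((16 + 16)/11) = 2.
  m_5 = 11*2 - 16 = 6, d_5 = (278 - 6^2)/11 = 242/11 = 22, a_5 = floor((16 + 6)/22) = 1.
  m_6 = 22*1 - 6 = 16, d_6 = (278 - 16^2)/22 = 22/22 = 1, a_6 = floor((16 + 16)/1) = 32.
  m_7 = 1*32 - 16 = 16, d_7 = (278 - 16^2)/1 = 22/1 = 22: (m_7, d_7) = (m_1, d_1) = (16, 22), so from here the quotients repeat a_1, ..., a_6; the period length is 6.
Hence the expansion of sqrt(278) is a_0 = 16 followed by the repeating block 1, 2, 16, 2, 1, 32 (period 6).

[16; overline(1, 2, 16, 2, 1, 32)]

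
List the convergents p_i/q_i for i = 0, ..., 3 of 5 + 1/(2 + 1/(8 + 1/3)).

5/1, 11/2, 93/17, 290/53

Using the convergent recurrence p_i = a_i*p_{i-1} + p_{i-2}, q_i = a_i*q_{i-1} + q_{i-2} with p_{-2}=0, p_{-1}=1, q_{-2}=1, q_{-1}=0:
  i=0: a_0=5, p_0 = 5*1 + 0 = 5, q_0 = 5*0 + 1 = 1.
  i=1: a_1=2, p_1 = 2*5 + 1 = 11, q_1 = 2*1 + 0 = 2.
  i=2: a_2=8, p_2 = 8*11 + 5 = 93, q_2 = 8*2 + 1 = 17.
  i=3: a_3=3, p_3 = 3*93 + 11 = 290, q_3 = 3*17 + 2 = 53.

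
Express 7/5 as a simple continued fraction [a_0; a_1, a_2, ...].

[1; 2, 2]

Run the Euclidean algorithm on 7 and 5; the successive quotients are the partial quotients a_0, a_1, ... (each step inverts the fractional part left over by the previous one):
  7 = 1*5 + 2, so a_0 = 1.
  5 = 2*2 + 1, so a_1 = 2.
  2 = 2*1 + 0, so a_2 = 2.
The remainder reaches 0 after 3 divisions, so the expansion has 3 partial quotients, read off in order.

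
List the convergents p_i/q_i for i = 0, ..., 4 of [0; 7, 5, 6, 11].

0/1, 1/7, 5/36, 31/223, 346/2489

Using the convergent recurrence p_i = a_i*p_{i-1} + p_{i-2}, q_i = a_i*q_{i-1} + q_{i-2} with p_{-2}=0, p_{-1}=1, q_{-2}=1, q_{-1}=0:
  i=0: a_0=0, p_0 = 0*1 + 0 = 0, q_0 = 0*0 + 1 = 1.
  i=1: a_1=7, p_1 = 7*0 + 1 = 1, q_1 = 7*1 + 0 = 7.
  i=2: a_2=5, p_2 = 5*1 + 0 = 5, q_2 = 5*7 + 1 = 36.
  i=3: a_3=6, p_3 = 6*5 + 1 = 31, q_3 = 6*36 + 7 = 223.
  i=4: a_4=11, p_4 = 11*31 + 5 = 346, q_4 = 11*223 + 36 = 2489.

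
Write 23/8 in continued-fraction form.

[2; 1, 7]

Run the Euclidean algorithm on 23 and 8; the successive quotients are the partial quotients a_0, a_1, ... (each step inverts the fractional part left over by the previous one):
  23 = 2*8 + 7, so a_0 = 2.
  8 = 1*7 + 1, so a_1 = 1.
  7 = 7*1 + 0, so a_2 = 7.
The remainder reaches 0 after 3 divisions, so the expansion has 3 partial quotients, read off in order.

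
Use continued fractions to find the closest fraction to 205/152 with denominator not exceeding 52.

58/43

Expand x = 205/152 as a continued fraction with the Euclidean algorithm:
  205 = 1*152 + 53, so a_0 = 1.
  152 = 2*53 + 46, so a_1 = 2.
  53 = 1*46 + 7, so a_2 = 1.
  46 = 6*7 + 4, so a_3 = 6.
  7 = 1*4 + 3, so a_4 = 1.
  4 = 1*3 + 1, so a_5 = 1.
  3 = 3*1 + 0, so a_6 = 3.
so x = [1; 2, 1, 6, 1, 1, 3].
Convergents (p_i = a_i*p_{i-1} + p_{i-2}, q_i = a_i*q_{i-1} + q_{i-2} with p_{-2}=0, p_{-1}=1, q_{-2}=1, q_{-1}=0), until the denominator exceeds 52:
  i=0: a_0=1, p_0 = 1*1 + 0 = 1, q_0 = 1*0 + 1 = 1.
  i=1: a_1=2, p_1 = 2*1 + 1 = 3, q_1 = 2*1 + 0 = 2.
  i=2: a_2=1, p_2 = 1*3 + 1 = 4, q_2 = 1*2 + 1 = 3.
  i=3: a_3=6, p_3 = 6*4 + 3 = 27, q_3 = 6*3 + 2 = 20.
  i=4: a_4=1, p_4 = 1*27 + 4 = 31, q_4 = 1*20 + 3 = 23.
  i=5: a_5=1, p_5 = 1*31 + 27 = 58, q_5 = 1*23 + 20 = 43.
  i=6: a_6=3, p_6 = 3*58 + 31 = 205, q_6 = 3*43 + 23 = 152.
q_6 = 152 > 52, so the last convergent with denominator <= 52 is p_5/q_5 = 58/43.
The closest fraction with denominator <= 52 is either p_5/q_5 or the intermediate fraction (k*p_5 + p_4)/(k*q_5 + q_4) with the largest k >= 1 whose denominator stays <= 52; these approach x as k grows, and every other convergent or intermediate fraction in range is farther away.
Largest k: floor((52 - q_4)/q_5) = floor((52 - 23)/43) = 0.
Since k = 0, no intermediate fraction beyond p_5/q_5 has denominator <= 52, so the convergent 58/43 is the closest (its error is |205*43 - 58*152|/(152*43) = 1/6536).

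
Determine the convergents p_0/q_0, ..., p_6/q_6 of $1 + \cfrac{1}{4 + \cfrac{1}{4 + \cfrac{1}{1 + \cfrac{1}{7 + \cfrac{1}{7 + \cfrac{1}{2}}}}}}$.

Using the convergent recurrence p_i = a_i*p_{i-1} + p_{i-2}, q_i = a_i*q_{i-1} + q_{i-2} with p_{-2}=0, p_{-1}=1, q_{-2}=1, q_{-1}=0:
  i=0: a_0=1, p_0 = 1*1 + 0 = 1, q_0 = 1*0 + 1 = 1.
  i=1: a_1=4, p_1 = 4*1 + 1 = 5, q_1 = 4*1 + 0 = 4.
  i=2: a_2=4, p_2 = 4*5 + 1 = 21, q_2 = 4*4 + 1 = 17.
  i=3: a_3=1, p_3 = 1*21 + 5 = 26, q_3 = 1*17 + 4 = 21.
  i=4: a_4=7, p_4 = 7*26 + 21 = 203, q_4 = 7*21 + 17 = 164.
  i=5: a_5=7, p_5 = 7*203 + 26 = 1447, q_5 = 7*164 + 21 = 1169.
  i=6: a_6=2, p_6 = 2*1447 + 203 = 3097, q_6 = 2*1169 + 164 = 2502.

1/1, 5/4, 21/17, 26/21, 203/164, 1447/1169, 3097/2502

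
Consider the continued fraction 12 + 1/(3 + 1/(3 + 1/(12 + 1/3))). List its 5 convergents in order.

Using the convergent recurrence p_i = a_i*p_{i-1} + p_{i-2}, q_i = a_i*q_{i-1} + q_{i-2} with p_{-2}=0, p_{-1}=1, q_{-2}=1, q_{-1}=0:
  i=0: a_0=12, p_0 = 12*1 + 0 = 12, q_0 = 12*0 + 1 = 1.
  i=1: a_1=3, p_1 = 3*12 + 1 = 37, q_1 = 3*1 + 0 = 3.
  i=2: a_2=3, p_2 = 3*37 + 12 = 123, q_2 = 3*3 + 1 = 10.
  i=3: a_3=12, p_3 = 12*123 + 37 = 1513, q_3 = 12*10 + 3 = 123.
  i=4: a_4=3, p_4 = 3*1513 + 123 = 4662, q_4 = 3*123 + 10 = 379.

12/1, 37/3, 123/10, 1513/123, 4662/379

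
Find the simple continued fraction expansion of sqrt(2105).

Write x_i = (sqrt(2105) + m_i)/d_i with (m_0, d_0) = (0, 1). a_0 = floor(sqrt(2105)) = 45, since 45^2 = 2025 <= 2105 < 2116 = 46^2.
Iterate m_{i+1} = d_i*a_i - m_i, d_{i+1} = (2105 - m_{i+1}^2)/d_i, a_{i+1} = floor((a_0 + m_{i+1})/d_{i+1}):
  m_1 = 1*45 - 0 = 45, d_1 = (2105 - 45^2)/1 = 80/1 = 80, a_1 = floor((45 + 45)/80) = 1.
  m_2 = 80*1 - 45 = 35, d_2 = (2105 - 35^2)/80 = 880/80 = 11, a_2 = floor((45 + 35)/11) = 7.
  m_3 = 11*7 - 35 = 42, d_3 = (2105 - 42^2)/11 = 341/11 = 31, a_3 = floor((45 + 42)/31) = 2.
  m_4 = 31*2 - 42 = 20, d_4 = (2105 - 20^2)/31 = 1705/31 = 55, a_4 = floor((45 + 20)/55) = 1.
  m_5 = 55*1 - 20 = 35, d_5 = (2105 - 35^2)/55 = 880/55 = 16, a_5 = floor((45 + 35)/16) = 5.
  m_6 = 16*5 - 35 = 45, d_6 = (2105 - 45^2)/16 = 80/16 = 5, a_6 = floor((45 + 45)/5) = 18.
  m_7 = 5*18 - 45 = 45, d_7 = (2105 - 45^2)/5 = 80/5 = 16, a_7 = floor((45 + 45)/16) = 5.
  m_8 = 16*5 - 45 = 35, d_8 = (2105 - 35^2)/16 = 880/16 = 55, a_8 = floor((45 + 35)/55) = 1.
  m_9 = 55*1 - 35 = 20, d_9 = (2105 - 20^2)/55 = 1705/55 = 31, a_9 = floor((45 + 20)/31) = 2.
  m_10 = 31*2 - 20 = 42, d_10 = (2105 - 42^2)/31 = 341/31 = 11, a_10 = floor((45 + 42)/11) = 7.
  m_11 = 11*7 - 42 = 35, d_11 = (2105 - 35^2)/11 = 880/11 = 80, a_11 = floor((45 + 35)/80) = 1.
  m_12 = 80*1 - 35 = 45, d_12 = (2105 - 45^2)/80 = 80/80 = 1, a_12 = floor((45 + 45)/1) = 90.
  m_13 = 1*90 - 45 = 45, d_13 = (2105 - 45^2)/1 = 80/1 = 80: (m_13, d_13) = (m_1, d_1) = (45, 80), so from here the quotients repeat a_1, ..., a_12; the period length is 12.
Hence the expansion of sqrt(2105) is a_0 = 45 followed by the repeating block 1, 7, 2, 1, 5, 18, 5, 1, 2, 7, 1, 90 (period 12).

[45; (1, 7, 2, 1, 5, 18, 5, 1, 2, 7, 1, 90)]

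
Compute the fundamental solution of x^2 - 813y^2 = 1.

First expand sqrt(813) as a continued fraction. With x_i = (sqrt(813) + m_i)/d_i and (m_0, d_0) = (0, 1): a_0 = floor(sqrt(813)) = 28, since 28^2 = 784 <= 813 < 841 = 29^2.
Iterate m_{i+1} = d_i*a_i - m_i, d_{i+1} = (813 - m_{i+1}^2)/d_i, a_{i+1} = floor((a_0 + m_{i+1})/d_{i+1}):
  m_1 = 1*28 - 0 = 28, d_1 = (813 - 28^2)/1 = 29/1 = 29, a_1 = floor((28 + 28)/29) = 1.
  m_2 = 29*1 - 28 = 1, d_2 = (813 - 1^2)/29 = 812/29 = 28, a_2 = floor((28 + 1)/28) = 1.
  m_3 = 28*1 - 1 = 27, d_3 = (813 - 27^2)/28 = 84/28 = 3, a_3 = floor((28 + 27)/3) = 18.
  m_4 = 3*18 - 27 = 27, d_4 = (813 - 27^2)/3 = 84/3 = 28, a_4 = floor((28 + 27)/28) = 1.
  m_5 = 28*1 - 27 = 1, d_5 = (813 - 1^2)/28 = 812/28 = 29, a_5 = floor((28 + 1)/29) = 1.
  m_6 = 29*1 - 1 = 28, d_6 = (813 - 28^2)/29 = 29/29 = 1, a_6 = floor((28 + 28)/1) = 56.
  m_7 = 1*56 - 28 = 28, d_7 = (813 - 28^2)/1 = 29/1 = 29: (m_7, d_7) = (m_1, d_1) = (28, 29), so from here the quotients repeat a_1, ..., a_6; the period length is 6.
So sqrt(813) = [28; (1, 1, 18, 1, 1, 56)] with period length k = 6.
k is even, so the fundamental solution of x^2 - 813y^2 = 1 is (p_{k-1}, q_{k-1}) = (p_5, q_5); compute convergents through index 5.
Convergents (p_i = a_i*p_{i-1} + p_{i-2}, q_i = a_i*q_{i-1} + q_{i-2} with p_{-2}=0, p_{-1}=1, q_{-2}=1, q_{-1}=0):
  i=0: a_0=28, p_0 = 28*1 + 0 = 28, q_0 = 28*0 + 1 = 1.
  i=1: a_1=1, p_1 = 1*28 + 1 = 29, q_1 = 1*1 + 0 = 1.
  i=2: a_2=1, p_2 = 1*29 + 28 = 57, q_2 = 1*1 + 1 = 2.
  i=3: a_3=18, p_3 = 18*57 + 29 = 1055, q_3 = 18*2 + 1 = 37.
  i=4: a_4=1, p_4 = 1*1055 + 57 = 1112, q_4 = 1*37 + 2 = 39.
  i=5: a_5=1, p_5 = 1*1112 + 1055 = 2167, q_5 = 1*39 + 37 = 76.
Check: 2167^2 - 813*76^2 = 4695889 - 4695888 = 1, so (x, y) = (2167, 76) solves the equation, and by the theorem it is the least positive solution.

(x, y) = (2167, 76)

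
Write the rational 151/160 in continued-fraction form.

Run the Euclidean algorithm on 151 and 160; the successive quotients are the partial quotients a_0, a_1, ... (each step inverts the fractional part left over by the previous one):
  151 = 0*160 + 151, so a_0 = 0.
  160 = 1*151 + 9, so a_1 = 1.
  151 = 16*9 + 7, so a_2 = 16.
  9 = 1*7 + 2, so a_3 = 1.
  7 = 3*2 + 1, so a_4 = 3.
  2 = 2*1 + 0, so a_5 = 2.
The remainder reaches 0 after 6 divisions, so the expansion has 6 partial quotients, read off in order.

[0; 1, 16, 1, 3, 2]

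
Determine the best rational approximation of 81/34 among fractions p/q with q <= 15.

31/13

Expand x = 81/34 as a continued fraction with the Euclidean algorithm:
  81 = 2*34 + 13, so a_0 = 2.
  34 = 2*13 + 8, so a_1 = 2.
  13 = 1*8 + 5, so a_2 = 1.
  8 = 1*5 + 3, so a_3 = 1.
  5 = 1*3 + 2, so a_4 = 1.
  3 = 1*2 + 1, so a_5 = 1.
  2 = 2*1 + 0, so a_6 = 2.
so x = [2; 2, 1, 1, 1, 1, 2].
Convergents (p_i = a_i*p_{i-1} + p_{i-2}, q_i = a_i*q_{i-1} + q_{i-2} with p_{-2}=0, p_{-1}=1, q_{-2}=1, q_{-1}=0), until the denominator exceeds 15:
  i=0: a_0=2, p_0 = 2*1 + 0 = 2, q_0 = 2*0 + 1 = 1.
  i=1: a_1=2, p_1 = 2*2 + 1 = 5, q_1 = 2*1 + 0 = 2.
  i=2: a_2=1, p_2 = 1*5 + 2 = 7, q_2 = 1*2 + 1 = 3.
  i=3: a_3=1, p_3 = 1*7 + 5 = 12, q_3 = 1*3 + 2 = 5.
  i=4: a_4=1, p_4 = 1*12 + 7 = 19, q_4 = 1*5 + 3 = 8.
  i=5: a_5=1, p_5 = 1*19 + 12 = 31, q_5 = 1*8 + 5 = 13.
  i=6: a_6=2, p_6 = 2*31 + 19 = 81, q_6 = 2*13 + 8 = 34.
q_6 = 34 > 15, so the last convergent with denominator <= 15 is p_5/q_5 = 31/13.
The closest fraction with denominator <= 15 is either p_5/q_5 or the intermediate fraction (k*p_5 + p_4)/(k*q_5 + q_4) with the largest k >= 1 whose denominator stays <= 15; these approach x as k grows, and every other convergent or intermediate fraction in range is farther away.
Largest k: floor((15 - q_4)/q_5) = floor((15 - 8)/13) = 0.
Since k = 0, no intermediate fraction beyond p_5/q_5 has denominator <= 15, so the convergent 31/13 is the closest (its error is |81*13 - 31*34|/(34*13) = 1/442).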